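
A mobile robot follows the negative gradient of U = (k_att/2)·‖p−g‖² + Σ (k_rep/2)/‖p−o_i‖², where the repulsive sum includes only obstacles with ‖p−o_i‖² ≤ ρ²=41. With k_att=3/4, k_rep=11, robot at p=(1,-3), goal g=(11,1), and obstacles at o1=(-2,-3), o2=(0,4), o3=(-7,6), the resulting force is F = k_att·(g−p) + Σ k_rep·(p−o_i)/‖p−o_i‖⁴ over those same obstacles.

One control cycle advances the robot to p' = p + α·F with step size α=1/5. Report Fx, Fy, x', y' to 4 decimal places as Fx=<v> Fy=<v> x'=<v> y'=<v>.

F_att = 3/4·(g−p) = 3/4·(10,4) = (7.5000,3.0000)
o1: d²=9 ≤ ρ²=41; F_rep = 11·(3,0)/9² = (0.4074,0.0000)
o2: d²=50 > ρ²=41 → inactive
o3: d²=145 > ρ²=41 → inactive
F = F_att + ΣF_rep = (7.9074,3.0000)
p' = p + 1/5·F = (2.5815,-2.4000)

Fx=7.9074 Fy=3.0000 x'=2.5815 y'=-2.4000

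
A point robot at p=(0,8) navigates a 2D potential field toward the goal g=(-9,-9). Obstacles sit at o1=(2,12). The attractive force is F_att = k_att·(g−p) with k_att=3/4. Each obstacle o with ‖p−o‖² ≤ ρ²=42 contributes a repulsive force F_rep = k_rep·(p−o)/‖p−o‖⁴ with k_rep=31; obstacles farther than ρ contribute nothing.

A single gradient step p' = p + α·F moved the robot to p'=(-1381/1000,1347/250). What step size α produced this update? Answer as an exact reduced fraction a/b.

F_att = 3/4·(g−p) = 3/4·(-9,-17) = (-6.7500,-12.7500)
o1: d²=20 ≤ ρ²=42; F_rep = 31·(-2,-4)/20² = (-0.1550,-0.3100)
F = F_att + ΣF_rep = (-6.9050,-13.0600)
Δp = p'−p = (-1.3810,-2.6120); α = Δx/Fx = (-1381/1000) / (-1381/200) = 1/5
check: Δy/Fy = (-653/250) / (-653/50) = 1/5 ✓

α = 1/5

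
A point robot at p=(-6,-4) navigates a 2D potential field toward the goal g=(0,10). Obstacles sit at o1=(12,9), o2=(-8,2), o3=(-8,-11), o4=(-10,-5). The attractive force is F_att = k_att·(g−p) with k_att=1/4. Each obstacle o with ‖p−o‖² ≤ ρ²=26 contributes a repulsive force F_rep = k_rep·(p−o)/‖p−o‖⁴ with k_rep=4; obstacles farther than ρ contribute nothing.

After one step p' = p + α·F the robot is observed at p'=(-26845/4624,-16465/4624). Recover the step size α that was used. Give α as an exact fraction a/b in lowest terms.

F_att = 1/4·(g−p) = 1/4·(6,14) = (1.5000,3.5000)
o1: d²=493 > ρ²=26 → inactive
o2: d²=40 > ρ²=26 → inactive
o3: d²=53 > ρ²=26 → inactive
o4: d²=17 ≤ ρ²=26; F_rep = 4·(4,1)/17² = (0.0554,0.0138)
F = F_att + ΣF_rep = (1.5554,3.5138)
Δp = p'−p = (0.1944,0.4392); α = Δx/Fx = (899/4624) / (899/578) = 1/8
check: Δy/Fy = (2031/4624) / (2031/578) = 1/8 ✓

α = 1/8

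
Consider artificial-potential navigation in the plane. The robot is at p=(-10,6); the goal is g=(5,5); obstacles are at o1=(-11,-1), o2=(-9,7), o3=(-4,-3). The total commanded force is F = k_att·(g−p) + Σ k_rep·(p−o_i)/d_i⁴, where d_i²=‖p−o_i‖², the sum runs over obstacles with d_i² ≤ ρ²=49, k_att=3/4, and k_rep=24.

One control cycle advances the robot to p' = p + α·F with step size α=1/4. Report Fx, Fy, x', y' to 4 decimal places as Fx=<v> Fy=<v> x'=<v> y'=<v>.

Fx=5.2500 Fy=-6.7500 x'=-8.6875 y'=4.3125

F_att = 3/4·(g−p) = 3/4·(15,-1) = (11.2500,-0.7500)
o1: d²=50 > ρ²=49 → inactive
o2: d²=2 ≤ ρ²=49; F_rep = 24·(-1,-1)/2² = (-6.0000,-6.0000)
o3: d²=117 > ρ²=49 → inactive
F = F_att + ΣF_rep = (5.2500,-6.7500)
p' = p + 1/4·F = (-8.6875,4.3125)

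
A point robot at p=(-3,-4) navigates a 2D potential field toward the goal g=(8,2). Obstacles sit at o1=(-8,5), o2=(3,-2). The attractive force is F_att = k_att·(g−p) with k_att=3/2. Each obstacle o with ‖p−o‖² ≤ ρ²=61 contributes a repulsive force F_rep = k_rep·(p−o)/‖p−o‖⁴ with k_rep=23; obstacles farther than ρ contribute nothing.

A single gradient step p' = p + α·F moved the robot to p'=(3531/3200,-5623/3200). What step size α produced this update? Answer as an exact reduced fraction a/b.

F_att = 3/2·(g−p) = 3/2·(11,6) = (16.5000,9.0000)
o1: d²=106 > ρ²=61 → inactive
o2: d²=40 ≤ ρ²=61; F_rep = 23·(-6,-2)/40² = (-0.0862,-0.0288)
F = F_att + ΣF_rep = (16.4138,8.9712)
Δp = p'−p = (4.1034,2.2428); α = Δx/Fx = (13131/3200) / (13131/800) = 1/4
check: Δy/Fy = (7177/3200) / (7177/800) = 1/4 ✓

α = 1/4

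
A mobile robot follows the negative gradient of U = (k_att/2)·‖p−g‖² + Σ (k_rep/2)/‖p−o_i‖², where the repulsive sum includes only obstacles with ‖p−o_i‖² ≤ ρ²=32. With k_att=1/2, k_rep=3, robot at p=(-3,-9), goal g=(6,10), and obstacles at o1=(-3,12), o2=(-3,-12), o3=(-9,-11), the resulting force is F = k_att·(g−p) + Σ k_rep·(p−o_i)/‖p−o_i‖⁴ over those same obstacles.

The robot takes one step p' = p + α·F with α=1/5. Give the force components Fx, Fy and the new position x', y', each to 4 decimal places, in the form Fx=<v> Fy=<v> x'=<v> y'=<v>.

F_att = 1/2·(g−p) = 1/2·(9,19) = (4.5000,9.5000)
o1: d²=441 > ρ²=32 → inactive
o2: d²=9 ≤ ρ²=32; F_rep = 3·(0,3)/9² = (0.0000,0.1111)
o3: d²=40 > ρ²=32 → inactive
F = F_att + ΣF_rep = (4.5000,9.6111)
p' = p + 1/5·F = (-2.1000,-7.0778)

Fx=4.5000 Fy=9.6111 x'=-2.1000 y'=-7.0778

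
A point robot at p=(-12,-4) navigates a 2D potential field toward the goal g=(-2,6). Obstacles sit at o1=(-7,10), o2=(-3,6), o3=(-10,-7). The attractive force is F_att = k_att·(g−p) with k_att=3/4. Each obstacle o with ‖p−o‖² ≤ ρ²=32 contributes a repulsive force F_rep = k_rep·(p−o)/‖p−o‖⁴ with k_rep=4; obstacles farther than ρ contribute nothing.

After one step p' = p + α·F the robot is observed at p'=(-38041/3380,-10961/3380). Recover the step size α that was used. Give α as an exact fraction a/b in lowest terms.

α = 1/10

F_att = 3/4·(g−p) = 3/4·(10,10) = (7.5000,7.5000)
o1: d²=221 > ρ²=32 → inactive
o2: d²=181 > ρ²=32 → inactive
o3: d²=13 ≤ ρ²=32; F_rep = 4·(-2,3)/13² = (-0.0473,0.0710)
F = F_att + ΣF_rep = (7.4527,7.5710)
Δp = p'−p = (0.7453,0.7571); α = Δx/Fx = (2519/3380) / (2519/338) = 1/10
check: Δy/Fy = (2559/3380) / (2559/338) = 1/10 ✓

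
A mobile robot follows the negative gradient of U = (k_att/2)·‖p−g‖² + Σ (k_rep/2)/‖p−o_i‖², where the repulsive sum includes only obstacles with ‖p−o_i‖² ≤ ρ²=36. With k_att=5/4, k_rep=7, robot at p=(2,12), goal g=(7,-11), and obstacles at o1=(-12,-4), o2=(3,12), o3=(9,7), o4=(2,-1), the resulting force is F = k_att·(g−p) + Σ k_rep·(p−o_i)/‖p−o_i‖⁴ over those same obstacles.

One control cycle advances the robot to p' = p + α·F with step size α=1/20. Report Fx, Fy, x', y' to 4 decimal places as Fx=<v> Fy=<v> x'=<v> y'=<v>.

F_att = 5/4·(g−p) = 5/4·(5,-23) = (6.2500,-28.7500)
o1: d²=452 > ρ²=36 → inactive
o2: d²=1 ≤ ρ²=36; F_rep = 7·(-1,0)/1² = (-7.0000,0.0000)
o3: d²=74 > ρ²=36 → inactive
o4: d²=169 > ρ²=36 → inactive
F = F_att + ΣF_rep = (-0.7500,-28.7500)
p' = p + 1/20·F = (1.9625,10.5625)

Fx=-0.7500 Fy=-28.7500 x'=1.9625 y'=10.5625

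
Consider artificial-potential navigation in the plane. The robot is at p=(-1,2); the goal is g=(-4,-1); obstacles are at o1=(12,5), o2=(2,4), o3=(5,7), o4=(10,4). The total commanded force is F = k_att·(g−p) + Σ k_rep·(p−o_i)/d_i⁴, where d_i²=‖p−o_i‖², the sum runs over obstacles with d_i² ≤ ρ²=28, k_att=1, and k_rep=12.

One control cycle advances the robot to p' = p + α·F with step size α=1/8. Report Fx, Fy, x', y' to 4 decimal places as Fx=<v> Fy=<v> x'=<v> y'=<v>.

Fx=-3.2130 Fy=-3.1420 x'=-1.4016 y'=1.6072

F_att = 1·(g−p) = 1·(-3,-3) = (-3.0000,-3.0000)
o1: d²=178 > ρ²=28 → inactive
o2: d²=13 ≤ ρ²=28; F_rep = 12·(-3,-2)/13² = (-0.2130,-0.1420)
o3: d²=61 > ρ²=28 → inactive
o4: d²=125 > ρ²=28 → inactive
F = F_att + ΣF_rep = (-3.2130,-3.1420)
p' = p + 1/8·F = (-1.4016,1.6072)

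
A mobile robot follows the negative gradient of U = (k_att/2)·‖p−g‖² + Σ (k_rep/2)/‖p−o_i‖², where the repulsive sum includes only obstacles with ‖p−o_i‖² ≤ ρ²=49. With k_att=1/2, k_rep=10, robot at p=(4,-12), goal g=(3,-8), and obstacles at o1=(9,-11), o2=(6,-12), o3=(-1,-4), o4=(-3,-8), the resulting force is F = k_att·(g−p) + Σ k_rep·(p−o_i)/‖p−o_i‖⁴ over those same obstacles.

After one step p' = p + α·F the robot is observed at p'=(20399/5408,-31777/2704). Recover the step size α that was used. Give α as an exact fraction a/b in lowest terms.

α = 1/8

F_att = 1/2·(g−p) = 1/2·(-1,4) = (-0.5000,2.0000)
o1: d²=26 ≤ ρ²=49; F_rep = 10·(-5,-1)/26² = (-0.0740,-0.0148)
o2: d²=4 ≤ ρ²=49; F_rep = 10·(-2,0)/4² = (-1.2500,0.0000)
o3: d²=89 > ρ²=49 → inactive
o4: d²=65 > ρ²=49 → inactive
F = F_att + ΣF_rep = (-1.8240,1.9852)
Δp = p'−p = (-0.2280,0.2482); α = Δx/Fx = (-1233/5408) / (-1233/676) = 1/8
check: Δy/Fy = (671/2704) / (671/338) = 1/8 ✓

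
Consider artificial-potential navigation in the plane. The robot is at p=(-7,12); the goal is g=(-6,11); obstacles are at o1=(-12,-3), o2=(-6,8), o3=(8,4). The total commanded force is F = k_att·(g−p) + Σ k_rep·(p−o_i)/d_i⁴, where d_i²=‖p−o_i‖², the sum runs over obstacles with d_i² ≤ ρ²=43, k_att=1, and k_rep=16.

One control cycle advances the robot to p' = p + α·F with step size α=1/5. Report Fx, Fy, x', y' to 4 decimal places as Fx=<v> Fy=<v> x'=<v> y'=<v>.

Fx=0.9446 Fy=-0.7785 x'=-6.8111 y'=11.8443

F_att = 1·(g−p) = 1·(1,-1) = (1.0000,-1.0000)
o1: d²=250 > ρ²=43 → inactive
o2: d²=17 ≤ ρ²=43; F_rep = 16·(-1,4)/17² = (-0.0554,0.2215)
o3: d²=289 > ρ²=43 → inactive
F = F_att + ΣF_rep = (0.9446,-0.7785)
p' = p + 1/5·F = (-6.8111,11.8443)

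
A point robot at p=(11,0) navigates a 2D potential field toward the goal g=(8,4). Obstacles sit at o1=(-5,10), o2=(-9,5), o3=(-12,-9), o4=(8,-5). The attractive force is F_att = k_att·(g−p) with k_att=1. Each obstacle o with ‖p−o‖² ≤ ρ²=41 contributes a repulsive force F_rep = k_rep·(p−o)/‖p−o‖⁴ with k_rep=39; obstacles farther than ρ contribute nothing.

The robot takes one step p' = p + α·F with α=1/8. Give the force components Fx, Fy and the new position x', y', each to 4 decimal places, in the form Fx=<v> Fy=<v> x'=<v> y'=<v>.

Fx=-2.8988 Fy=4.1687 x'=10.6377 y'=0.5211

F_att = 1·(g−p) = 1·(-3,4) = (-3.0000,4.0000)
o1: d²=356 > ρ²=41 → inactive
o2: d²=425 > ρ²=41 → inactive
o3: d²=610 > ρ²=41 → inactive
o4: d²=34 ≤ ρ²=41; F_rep = 39·(3,5)/34² = (0.1012,0.1687)
F = F_att + ΣF_rep = (-2.8988,4.1687)
p' = p + 1/8·F = (10.6377,0.5211)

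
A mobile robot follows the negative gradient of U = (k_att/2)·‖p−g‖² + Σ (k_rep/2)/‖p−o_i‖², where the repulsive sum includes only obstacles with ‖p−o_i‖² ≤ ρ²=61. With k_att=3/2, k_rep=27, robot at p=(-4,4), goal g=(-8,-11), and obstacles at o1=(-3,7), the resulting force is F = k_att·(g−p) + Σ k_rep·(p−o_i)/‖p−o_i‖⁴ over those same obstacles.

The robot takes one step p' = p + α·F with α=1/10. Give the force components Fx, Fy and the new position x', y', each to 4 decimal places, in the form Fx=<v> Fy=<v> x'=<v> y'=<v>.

F_att = 3/2·(g−p) = 3/2·(-4,-15) = (-6.0000,-22.5000)
o1: d²=10 ≤ ρ²=61; F_rep = 27·(-1,-3)/10² = (-0.2700,-0.8100)
F = F_att + ΣF_rep = (-6.2700,-23.3100)
p' = p + 1/10·F = (-4.6270,1.6690)

Fx=-6.2700 Fy=-23.3100 x'=-4.6270 y'=1.6690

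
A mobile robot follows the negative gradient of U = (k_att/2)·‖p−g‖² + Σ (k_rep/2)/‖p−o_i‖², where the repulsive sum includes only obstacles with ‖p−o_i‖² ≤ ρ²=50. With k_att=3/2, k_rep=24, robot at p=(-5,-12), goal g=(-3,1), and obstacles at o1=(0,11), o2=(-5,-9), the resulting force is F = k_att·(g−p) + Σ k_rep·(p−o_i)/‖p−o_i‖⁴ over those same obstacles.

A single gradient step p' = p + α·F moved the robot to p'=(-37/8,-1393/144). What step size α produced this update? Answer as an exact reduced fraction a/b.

F_att = 3/2·(g−p) = 3/2·(2,13) = (3.0000,19.5000)
o1: d²=554 > ρ²=50 → inactive
o2: d²=9 ≤ ρ²=50; F_rep = 24·(0,-3)/9² = (0.0000,-0.8889)
F = F_att + ΣF_rep = (3.0000,18.6111)
Δp = p'−p = (0.3750,2.3264); α = Δx/Fx = (3/8) / (3) = 1/8
check: Δy/Fy = (335/144) / (335/18) = 1/8 ✓

α = 1/8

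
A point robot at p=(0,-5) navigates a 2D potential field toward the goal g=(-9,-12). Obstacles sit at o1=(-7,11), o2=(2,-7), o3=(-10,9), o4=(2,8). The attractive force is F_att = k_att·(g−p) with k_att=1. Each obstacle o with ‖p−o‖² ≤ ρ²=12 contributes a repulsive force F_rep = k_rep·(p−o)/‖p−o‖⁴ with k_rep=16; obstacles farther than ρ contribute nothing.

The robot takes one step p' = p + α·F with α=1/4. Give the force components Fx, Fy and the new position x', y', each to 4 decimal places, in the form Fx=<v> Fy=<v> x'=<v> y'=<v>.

Fx=-9.5000 Fy=-6.5000 x'=-2.3750 y'=-6.6250

F_att = 1·(g−p) = 1·(-9,-7) = (-9.0000,-7.0000)
o1: d²=305 > ρ²=12 → inactive
o2: d²=8 ≤ ρ²=12; F_rep = 16·(-2,2)/8² = (-0.5000,0.5000)
o3: d²=296 > ρ²=12 → inactive
o4: d²=173 > ρ²=12 → inactive
F = F_att + ΣF_rep = (-9.5000,-6.5000)
p' = p + 1/4·F = (-2.3750,-6.6250)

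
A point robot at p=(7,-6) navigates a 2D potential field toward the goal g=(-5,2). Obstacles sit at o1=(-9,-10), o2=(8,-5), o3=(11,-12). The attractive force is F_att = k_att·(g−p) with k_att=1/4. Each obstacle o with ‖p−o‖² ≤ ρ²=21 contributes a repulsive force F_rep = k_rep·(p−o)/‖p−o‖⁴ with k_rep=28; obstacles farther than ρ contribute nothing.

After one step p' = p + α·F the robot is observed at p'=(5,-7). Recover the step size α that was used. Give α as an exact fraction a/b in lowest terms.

F_att = 1/4·(g−p) = 1/4·(-12,8) = (-3.0000,2.0000)
o1: d²=272 > ρ²=21 → inactive
o2: d²=2 ≤ ρ²=21; F_rep = 28·(-1,-1)/2² = (-7.0000,-7.0000)
o3: d²=52 > ρ²=21 → inactive
F = F_att + ΣF_rep = (-10.0000,-5.0000)
Δp = p'−p = (-2.0000,-1.0000); α = Δx/Fx = (-2) / (-10) = 1/5
check: Δy/Fy = (-1) / (-5) = 1/5 ✓

α = 1/5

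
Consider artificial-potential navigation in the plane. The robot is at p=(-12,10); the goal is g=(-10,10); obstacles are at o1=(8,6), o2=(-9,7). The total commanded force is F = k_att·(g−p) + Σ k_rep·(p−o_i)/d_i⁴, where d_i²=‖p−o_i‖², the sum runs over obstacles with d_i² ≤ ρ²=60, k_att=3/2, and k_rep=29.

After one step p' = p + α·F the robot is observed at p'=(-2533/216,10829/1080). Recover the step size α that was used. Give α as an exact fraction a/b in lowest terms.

α = 1/10

F_att = 3/2·(g−p) = 3/2·(2,0) = (3.0000,0.0000)
o1: d²=416 > ρ²=60 → inactive
o2: d²=18 ≤ ρ²=60; F_rep = 29·(-3,3)/18² = (-0.2685,0.2685)
F = F_att + ΣF_rep = (2.7315,0.2685)
Δp = p'−p = (0.2731,0.0269); α = Δx/Fx = (59/216) / (295/108) = 1/10
check: Δy/Fy = (29/1080) / (29/108) = 1/10 ✓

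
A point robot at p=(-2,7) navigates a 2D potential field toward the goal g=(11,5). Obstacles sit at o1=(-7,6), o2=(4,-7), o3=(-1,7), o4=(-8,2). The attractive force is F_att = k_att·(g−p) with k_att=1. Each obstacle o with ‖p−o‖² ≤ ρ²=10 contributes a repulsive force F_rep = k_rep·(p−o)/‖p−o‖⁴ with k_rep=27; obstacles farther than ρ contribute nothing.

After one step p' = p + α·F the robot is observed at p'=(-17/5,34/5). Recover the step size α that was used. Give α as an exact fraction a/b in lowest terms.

α = 1/10

F_att = 1·(g−p) = 1·(13,-2) = (13.0000,-2.0000)
o1: d²=26 > ρ²=10 → inactive
o2: d²=232 > ρ²=10 → inactive
o3: d²=1 ≤ ρ²=10; F_rep = 27·(-1,0)/1² = (-27.0000,0.0000)
o4: d²=61 > ρ²=10 → inactive
F = F_att + ΣF_rep = (-14.0000,-2.0000)
Δp = p'−p = (-1.4000,-0.2000); α = Δx/Fx = (-7/5) / (-14) = 1/10
check: Δy/Fy = (-1/5) / (-2) = 1/10 ✓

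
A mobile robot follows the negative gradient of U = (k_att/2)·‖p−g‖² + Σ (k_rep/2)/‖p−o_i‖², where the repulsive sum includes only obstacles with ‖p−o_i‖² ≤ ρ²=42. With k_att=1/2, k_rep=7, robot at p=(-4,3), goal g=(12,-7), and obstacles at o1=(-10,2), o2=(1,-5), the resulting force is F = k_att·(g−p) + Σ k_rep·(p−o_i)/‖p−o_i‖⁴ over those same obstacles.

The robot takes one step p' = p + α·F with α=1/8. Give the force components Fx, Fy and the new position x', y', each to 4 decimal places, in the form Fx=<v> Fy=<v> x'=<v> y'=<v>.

Fx=8.0307 Fy=-4.9949 x'=-2.9962 y'=2.3756

F_att = 1/2·(g−p) = 1/2·(16,-10) = (8.0000,-5.0000)
o1: d²=37 ≤ ρ²=42; F_rep = 7·(6,1)/37² = (0.0307,0.0051)
o2: d²=89 > ρ²=42 → inactive
F = F_att + ΣF_rep = (8.0307,-4.9949)
p' = p + 1/8·F = (-2.9962,2.3756)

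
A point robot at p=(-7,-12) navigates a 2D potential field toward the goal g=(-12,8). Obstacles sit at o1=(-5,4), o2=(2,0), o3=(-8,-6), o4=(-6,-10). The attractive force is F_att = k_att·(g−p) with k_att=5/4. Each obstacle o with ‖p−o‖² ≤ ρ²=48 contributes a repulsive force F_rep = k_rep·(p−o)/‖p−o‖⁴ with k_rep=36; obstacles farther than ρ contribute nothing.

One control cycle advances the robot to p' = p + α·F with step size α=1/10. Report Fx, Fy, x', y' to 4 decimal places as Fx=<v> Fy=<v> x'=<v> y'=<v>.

F_att = 5/4·(g−p) = 5/4·(-5,20) = (-6.2500,25.0000)
o1: d²=260 > ρ²=48 → inactive
o2: d²=225 > ρ²=48 → inactive
o3: d²=37 ≤ ρ²=48; F_rep = 36·(1,-6)/37² = (0.0263,-0.1578)
o4: d²=5 ≤ ρ²=48; F_rep = 36·(-1,-2)/5² = (-1.4400,-2.8800)
F = F_att + ΣF_rep = (-7.6637,21.9622)
p' = p + 1/10·F = (-7.7664,-9.8038)

Fx=-7.6637 Fy=21.9622 x'=-7.7664 y'=-9.8038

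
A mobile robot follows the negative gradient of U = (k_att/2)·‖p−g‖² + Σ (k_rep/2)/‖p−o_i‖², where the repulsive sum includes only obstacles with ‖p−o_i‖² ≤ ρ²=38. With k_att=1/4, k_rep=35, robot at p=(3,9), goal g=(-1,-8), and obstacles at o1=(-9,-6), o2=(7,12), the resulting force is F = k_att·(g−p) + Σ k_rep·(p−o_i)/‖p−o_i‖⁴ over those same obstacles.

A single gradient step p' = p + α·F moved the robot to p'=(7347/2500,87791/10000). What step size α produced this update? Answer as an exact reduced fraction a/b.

α = 1/20

F_att = 1/4·(g−p) = 1/4·(-4,-17) = (-1.0000,-4.2500)
o1: d²=369 > ρ²=38 → inactive
o2: d²=25 ≤ ρ²=38; F_rep = 35·(-4,-3)/25² = (-0.2240,-0.1680)
F = F_att + ΣF_rep = (-1.2240,-4.4180)
Δp = p'−p = (-0.0612,-0.2209); α = Δx/Fx = (-153/2500) / (-153/125) = 1/20
check: Δy/Fy = (-2209/10000) / (-2209/500) = 1/20 ✓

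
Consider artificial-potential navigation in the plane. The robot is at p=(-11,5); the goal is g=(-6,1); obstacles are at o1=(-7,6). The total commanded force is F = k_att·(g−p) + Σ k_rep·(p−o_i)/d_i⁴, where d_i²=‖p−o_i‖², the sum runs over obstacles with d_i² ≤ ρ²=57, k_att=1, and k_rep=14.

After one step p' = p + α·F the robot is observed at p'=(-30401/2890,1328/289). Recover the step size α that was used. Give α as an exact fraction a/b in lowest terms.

F_att = 1·(g−p) = 1·(5,-4) = (5.0000,-4.0000)
o1: d²=17 ≤ ρ²=57; F_rep = 14·(-4,-1)/17² = (-0.1938,-0.0484)
F = F_att + ΣF_rep = (4.8062,-4.0484)
Δp = p'−p = (0.4806,-0.4048); α = Δx/Fx = (1389/2890) / (1389/289) = 1/10
check: Δy/Fy = (-117/289) / (-1170/289) = 1/10 ✓

α = 1/10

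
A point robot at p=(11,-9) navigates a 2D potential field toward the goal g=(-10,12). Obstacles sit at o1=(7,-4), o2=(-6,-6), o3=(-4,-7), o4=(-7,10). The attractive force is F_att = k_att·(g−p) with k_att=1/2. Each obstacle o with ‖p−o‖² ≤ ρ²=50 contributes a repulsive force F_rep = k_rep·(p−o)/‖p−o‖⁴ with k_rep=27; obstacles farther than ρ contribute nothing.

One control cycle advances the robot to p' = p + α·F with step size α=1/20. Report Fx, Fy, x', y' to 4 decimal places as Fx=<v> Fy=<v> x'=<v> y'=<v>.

F_att = 1/2·(g−p) = 1/2·(-21,21) = (-10.5000,10.5000)
o1: d²=41 ≤ ρ²=50; F_rep = 27·(4,-5)/41² = (0.0642,-0.0803)
o2: d²=298 > ρ²=50 → inactive
o3: d²=229 > ρ²=50 → inactive
o4: d²=685 > ρ²=50 → inactive
F = F_att + ΣF_rep = (-10.4358,10.4197)
p' = p + 1/20·F = (10.4782,-8.4790)

Fx=-10.4358 Fy=10.4197 x'=10.4782 y'=-8.4790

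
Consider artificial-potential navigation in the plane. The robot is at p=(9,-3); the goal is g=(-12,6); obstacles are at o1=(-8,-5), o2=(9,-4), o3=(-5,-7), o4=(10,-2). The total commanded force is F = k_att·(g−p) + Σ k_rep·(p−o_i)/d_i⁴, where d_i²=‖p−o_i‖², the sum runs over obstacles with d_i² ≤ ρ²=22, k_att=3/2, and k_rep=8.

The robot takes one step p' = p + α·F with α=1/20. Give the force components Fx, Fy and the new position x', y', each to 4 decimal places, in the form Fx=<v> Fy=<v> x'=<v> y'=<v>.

Fx=-33.5000 Fy=19.5000 x'=7.3250 y'=-2.0250

F_att = 3/2·(g−p) = 3/2·(-21,9) = (-31.5000,13.5000)
o1: d²=293 > ρ²=22 → inactive
o2: d²=1 ≤ ρ²=22; F_rep = 8·(0,1)/1² = (0.0000,8.0000)
o3: d²=212 > ρ²=22 → inactive
o4: d²=2 ≤ ρ²=22; F_rep = 8·(-1,-1)/2² = (-2.0000,-2.0000)
F = F_att + ΣF_rep = (-33.5000,19.5000)
p' = p + 1/20·F = (7.3250,-2.0250)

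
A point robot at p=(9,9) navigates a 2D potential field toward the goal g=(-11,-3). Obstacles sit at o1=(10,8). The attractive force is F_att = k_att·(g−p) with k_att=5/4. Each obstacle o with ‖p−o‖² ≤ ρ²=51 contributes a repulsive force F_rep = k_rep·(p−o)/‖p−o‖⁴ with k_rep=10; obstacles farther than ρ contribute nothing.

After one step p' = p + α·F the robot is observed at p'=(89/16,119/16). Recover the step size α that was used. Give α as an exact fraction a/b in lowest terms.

α = 1/8

F_att = 5/4·(g−p) = 5/4·(-20,-12) = (-25.0000,-15.0000)
o1: d²=2 ≤ ρ²=51; F_rep = 10·(-1,1)/2² = (-2.5000,2.5000)
F = F_att + ΣF_rep = (-27.5000,-12.5000)
Δp = p'−p = (-3.4375,-1.5625); α = Δx/Fx = (-55/16) / (-55/2) = 1/8
check: Δy/Fy = (-25/16) / (-25/2) = 1/8 ✓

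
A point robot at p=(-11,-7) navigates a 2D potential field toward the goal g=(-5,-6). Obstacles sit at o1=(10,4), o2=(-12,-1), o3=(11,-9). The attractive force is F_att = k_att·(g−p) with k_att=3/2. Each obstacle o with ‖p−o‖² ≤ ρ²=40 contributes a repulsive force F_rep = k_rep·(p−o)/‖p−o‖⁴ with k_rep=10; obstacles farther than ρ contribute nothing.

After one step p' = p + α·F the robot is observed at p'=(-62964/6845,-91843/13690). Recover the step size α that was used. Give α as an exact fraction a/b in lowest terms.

F_att = 3/2·(g−p) = 3/2·(6,1) = (9.0000,1.5000)
o1: d²=562 > ρ²=40 → inactive
o2: d²=37 ≤ ρ²=40; F_rep = 10·(1,-6)/37² = (0.0073,-0.0438)
o3: d²=488 > ρ²=40 → inactive
F = F_att + ΣF_rep = (9.0073,1.4562)
Δp = p'−p = (1.8015,0.2912); α = Δx/Fx = (12331/6845) / (12331/1369) = 1/5
check: Δy/Fy = (3987/13690) / (3987/2738) = 1/5 ✓

α = 1/5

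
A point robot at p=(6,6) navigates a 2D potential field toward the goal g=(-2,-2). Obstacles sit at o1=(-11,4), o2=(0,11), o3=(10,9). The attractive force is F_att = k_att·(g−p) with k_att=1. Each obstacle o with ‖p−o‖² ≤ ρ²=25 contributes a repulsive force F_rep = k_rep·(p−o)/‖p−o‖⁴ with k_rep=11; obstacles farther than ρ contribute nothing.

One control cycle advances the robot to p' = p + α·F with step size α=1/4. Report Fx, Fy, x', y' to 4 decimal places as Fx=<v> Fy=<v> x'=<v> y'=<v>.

F_att = 1·(g−p) = 1·(-8,-8) = (-8.0000,-8.0000)
o1: d²=293 > ρ²=25 → inactive
o2: d²=61 > ρ²=25 → inactive
o3: d²=25 ≤ ρ²=25; F_rep = 11·(-4,-3)/25² = (-0.0704,-0.0528)
F = F_att + ΣF_rep = (-8.0704,-8.0528)
p' = p + 1/4·F = (3.9824,3.9868)

Fx=-8.0704 Fy=-8.0528 x'=3.9824 y'=3.9868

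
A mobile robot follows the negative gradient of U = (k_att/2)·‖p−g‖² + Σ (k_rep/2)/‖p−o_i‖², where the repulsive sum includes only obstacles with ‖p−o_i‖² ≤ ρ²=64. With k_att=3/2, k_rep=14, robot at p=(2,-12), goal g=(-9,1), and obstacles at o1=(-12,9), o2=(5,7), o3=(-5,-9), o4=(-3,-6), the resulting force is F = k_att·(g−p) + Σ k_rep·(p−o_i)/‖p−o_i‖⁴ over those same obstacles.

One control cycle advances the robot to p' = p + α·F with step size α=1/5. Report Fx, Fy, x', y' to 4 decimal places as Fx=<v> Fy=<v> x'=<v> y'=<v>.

Fx=-16.4521 Fy=19.4649 x'=-1.2904 y'=-8.1070

F_att = 3/2·(g−p) = 3/2·(-11,13) = (-16.5000,19.5000)
o1: d²=637 > ρ²=64 → inactive
o2: d²=370 > ρ²=64 → inactive
o3: d²=58 ≤ ρ²=64; F_rep = 14·(7,-3)/58² = (0.0291,-0.0125)
o4: d²=61 ≤ ρ²=64; F_rep = 14·(5,-6)/61² = (0.0188,-0.0226)
F = F_att + ΣF_rep = (-16.4521,19.4649)
p' = p + 1/5·F = (-1.2904,-8.1070)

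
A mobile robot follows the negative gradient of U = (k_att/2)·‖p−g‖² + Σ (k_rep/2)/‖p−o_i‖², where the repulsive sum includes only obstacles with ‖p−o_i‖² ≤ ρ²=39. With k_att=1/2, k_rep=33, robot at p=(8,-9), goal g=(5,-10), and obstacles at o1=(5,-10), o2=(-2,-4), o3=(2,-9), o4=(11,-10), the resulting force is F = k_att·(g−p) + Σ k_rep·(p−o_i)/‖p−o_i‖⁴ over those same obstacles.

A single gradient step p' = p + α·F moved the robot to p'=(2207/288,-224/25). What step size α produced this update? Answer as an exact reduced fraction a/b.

F_att = 1/2·(g−p) = 1/2·(-3,-1) = (-1.5000,-0.5000)
o1: d²=10 ≤ ρ²=39; F_rep = 33·(3,1)/10² = (0.9900,0.3300)
o2: d²=125 > ρ²=39 → inactive
o3: d²=36 ≤ ρ²=39; F_rep = 33·(6,0)/36² = (0.1528,0.0000)
o4: d²=10 ≤ ρ²=39; F_rep = 33·(-3,1)/10² = (-0.9900,0.3300)
F = F_att + ΣF_rep = (-1.3472,0.1600)
Δp = p'−p = (-0.3368,0.0400); α = Δx/Fx = (-97/288) / (-97/72) = 1/4
check: Δy/Fy = (1/25) / (4/25) = 1/4 ✓

α = 1/4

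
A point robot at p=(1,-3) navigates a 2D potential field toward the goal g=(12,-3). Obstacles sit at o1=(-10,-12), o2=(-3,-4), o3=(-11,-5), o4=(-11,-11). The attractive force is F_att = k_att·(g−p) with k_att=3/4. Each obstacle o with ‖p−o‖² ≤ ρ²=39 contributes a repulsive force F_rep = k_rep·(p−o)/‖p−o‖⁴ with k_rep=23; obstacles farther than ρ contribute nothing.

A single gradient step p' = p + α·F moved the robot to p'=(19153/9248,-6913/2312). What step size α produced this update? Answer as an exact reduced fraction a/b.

F_att = 3/4·(g−p) = 3/4·(11,0) = (8.2500,0.0000)
o1: d²=202 > ρ²=39 → inactive
o2: d²=17 ≤ ρ²=39; F_rep = 23·(4,1)/17² = (0.3183,0.0796)
o3: d²=148 > ρ²=39 → inactive
o4: d²=208 > ρ²=39 → inactive
F = F_att + ΣF_rep = (8.5683,0.0796)
Δp = p'−p = (1.0710,0.0099); α = Δx/Fx = (9905/9248) / (9905/1156) = 1/8
check: Δy/Fy = (23/2312) / (23/289) = 1/8 ✓

α = 1/8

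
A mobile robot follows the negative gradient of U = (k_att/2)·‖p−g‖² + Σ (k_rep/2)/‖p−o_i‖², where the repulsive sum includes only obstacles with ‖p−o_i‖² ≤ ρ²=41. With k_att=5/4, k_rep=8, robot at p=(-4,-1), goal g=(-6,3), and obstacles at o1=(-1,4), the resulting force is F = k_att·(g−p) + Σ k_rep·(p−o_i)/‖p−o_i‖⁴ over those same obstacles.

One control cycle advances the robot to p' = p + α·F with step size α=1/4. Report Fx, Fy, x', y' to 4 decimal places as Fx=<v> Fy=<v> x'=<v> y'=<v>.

Fx=-2.5208 Fy=4.9654 x'=-4.6302 y'=0.2413

F_att = 5/4·(g−p) = 5/4·(-2,4) = (-2.5000,5.0000)
o1: d²=34 ≤ ρ²=41; F_rep = 8·(-3,-5)/34² = (-0.0208,-0.0346)
F = F_att + ΣF_rep = (-2.5208,4.9654)
p' = p + 1/4·F = (-4.6302,0.2413)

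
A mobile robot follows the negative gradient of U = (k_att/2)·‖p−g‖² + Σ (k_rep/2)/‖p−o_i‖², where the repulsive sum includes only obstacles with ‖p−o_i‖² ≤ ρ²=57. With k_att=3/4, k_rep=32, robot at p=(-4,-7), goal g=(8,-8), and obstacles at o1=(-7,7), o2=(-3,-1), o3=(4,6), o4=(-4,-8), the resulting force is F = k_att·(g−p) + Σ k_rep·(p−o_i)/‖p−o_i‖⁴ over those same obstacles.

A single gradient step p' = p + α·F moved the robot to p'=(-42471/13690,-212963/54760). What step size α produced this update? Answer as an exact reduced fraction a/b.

α = 1/10

F_att = 3/4·(g−p) = 3/4·(12,-1) = (9.0000,-0.7500)
o1: d²=205 > ρ²=57 → inactive
o2: d²=37 ≤ ρ²=57; F_rep = 32·(-1,-6)/37² = (-0.0234,-0.1402)
o3: d²=233 > ρ²=57 → inactive
o4: d²=1 ≤ ρ²=57; F_rep = 32·(0,1)/1² = (0.0000,32.0000)
F = F_att + ΣF_rep = (8.9766,31.1098)
Δp = p'−p = (0.8977,3.1110); α = Δx/Fx = (12289/13690) / (12289/1369) = 1/10
check: Δy/Fy = (170357/54760) / (170357/5476) = 1/10 ✓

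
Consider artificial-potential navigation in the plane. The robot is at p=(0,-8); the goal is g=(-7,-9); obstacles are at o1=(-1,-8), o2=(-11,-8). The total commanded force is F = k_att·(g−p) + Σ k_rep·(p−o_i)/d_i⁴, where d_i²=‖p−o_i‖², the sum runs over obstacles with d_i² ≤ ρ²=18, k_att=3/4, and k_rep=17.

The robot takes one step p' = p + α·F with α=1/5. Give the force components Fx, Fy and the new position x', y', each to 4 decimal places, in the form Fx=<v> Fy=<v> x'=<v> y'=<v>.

Fx=11.7500 Fy=-0.7500 x'=2.3500 y'=-8.1500

F_att = 3/4·(g−p) = 3/4·(-7,-1) = (-5.2500,-0.7500)
o1: d²=1 ≤ ρ²=18; F_rep = 17·(1,0)/1² = (17.0000,0.0000)
o2: d²=121 > ρ²=18 → inactive
F = F_att + ΣF_rep = (11.7500,-0.7500)
p' = p + 1/5·F = (2.3500,-8.1500)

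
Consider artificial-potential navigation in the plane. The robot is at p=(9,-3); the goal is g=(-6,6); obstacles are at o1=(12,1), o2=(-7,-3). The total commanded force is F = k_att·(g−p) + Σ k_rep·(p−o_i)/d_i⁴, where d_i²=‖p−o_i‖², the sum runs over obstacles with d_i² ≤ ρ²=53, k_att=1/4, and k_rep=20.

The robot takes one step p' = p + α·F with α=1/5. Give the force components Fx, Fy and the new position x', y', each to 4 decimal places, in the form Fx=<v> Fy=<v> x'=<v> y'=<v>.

Fx=-3.8460 Fy=2.1220 x'=8.2308 y'=-2.5756

F_att = 1/4·(g−p) = 1/4·(-15,9) = (-3.7500,2.2500)
o1: d²=25 ≤ ρ²=53; F_rep = 20·(-3,-4)/25² = (-0.0960,-0.1280)
o2: d²=256 > ρ²=53 → inactive
F = F_att + ΣF_rep = (-3.8460,2.1220)
p' = p + 1/5·F = (8.2308,-2.5756)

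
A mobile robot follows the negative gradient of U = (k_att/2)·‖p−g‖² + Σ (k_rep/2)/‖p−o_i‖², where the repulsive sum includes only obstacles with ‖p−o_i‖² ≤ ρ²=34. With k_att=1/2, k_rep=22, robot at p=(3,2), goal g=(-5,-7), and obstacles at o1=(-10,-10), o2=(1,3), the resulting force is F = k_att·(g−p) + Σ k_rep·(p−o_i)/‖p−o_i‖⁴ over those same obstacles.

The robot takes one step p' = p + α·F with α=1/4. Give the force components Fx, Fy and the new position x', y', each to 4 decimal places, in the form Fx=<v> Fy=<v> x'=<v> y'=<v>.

F_att = 1/2·(g−p) = 1/2·(-8,-9) = (-4.0000,-4.5000)
o1: d²=313 > ρ²=34 → inactive
o2: d²=5 ≤ ρ²=34; F_rep = 22·(2,-1)/5² = (1.7600,-0.8800)
F = F_att + ΣF_rep = (-2.2400,-5.3800)
p' = p + 1/4·F = (2.4400,0.6550)

Fx=-2.2400 Fy=-5.3800 x'=2.4400 y'=0.6550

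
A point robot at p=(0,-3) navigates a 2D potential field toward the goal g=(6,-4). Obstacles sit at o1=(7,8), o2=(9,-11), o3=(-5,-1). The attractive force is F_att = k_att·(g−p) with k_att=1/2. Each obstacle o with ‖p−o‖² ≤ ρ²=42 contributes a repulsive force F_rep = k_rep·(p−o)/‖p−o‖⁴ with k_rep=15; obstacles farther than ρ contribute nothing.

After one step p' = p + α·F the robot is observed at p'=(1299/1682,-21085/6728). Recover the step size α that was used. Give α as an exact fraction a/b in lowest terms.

F_att = 1/2·(g−p) = 1/2·(6,-1) = (3.0000,-0.5000)
o1: d²=170 > ρ²=42 → inactive
o2: d²=145 > ρ²=42 → inactive
o3: d²=29 ≤ ρ²=42; F_rep = 15·(5,-2)/29² = (0.0892,-0.0357)
F = F_att + ΣF_rep = (3.0892,-0.5357)
Δp = p'−p = (0.7723,-0.1339); α = Δx/Fx = (1299/1682) / (2598/841) = 1/4
check: Δy/Fy = (-901/6728) / (-901/1682) = 1/4 ✓

α = 1/4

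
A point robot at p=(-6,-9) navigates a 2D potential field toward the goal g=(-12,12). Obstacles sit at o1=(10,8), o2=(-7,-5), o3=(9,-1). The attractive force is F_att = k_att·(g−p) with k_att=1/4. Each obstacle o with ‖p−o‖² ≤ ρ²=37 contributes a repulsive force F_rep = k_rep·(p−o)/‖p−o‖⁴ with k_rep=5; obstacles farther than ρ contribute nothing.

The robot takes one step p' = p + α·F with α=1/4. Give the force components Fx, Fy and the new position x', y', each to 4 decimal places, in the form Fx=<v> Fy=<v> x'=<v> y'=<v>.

Fx=-1.4827 Fy=5.1808 x'=-6.3707 y'=-7.7048

F_att = 1/4·(g−p) = 1/4·(-6,21) = (-1.5000,5.2500)
o1: d²=545 > ρ²=37 → inactive
o2: d²=17 ≤ ρ²=37; F_rep = 5·(1,-4)/17² = (0.0173,-0.0692)
o3: d²=289 > ρ²=37 → inactive
F = F_att + ΣF_rep = (-1.4827,5.1808)
p' = p + 1/4·F = (-6.3707,-7.7048)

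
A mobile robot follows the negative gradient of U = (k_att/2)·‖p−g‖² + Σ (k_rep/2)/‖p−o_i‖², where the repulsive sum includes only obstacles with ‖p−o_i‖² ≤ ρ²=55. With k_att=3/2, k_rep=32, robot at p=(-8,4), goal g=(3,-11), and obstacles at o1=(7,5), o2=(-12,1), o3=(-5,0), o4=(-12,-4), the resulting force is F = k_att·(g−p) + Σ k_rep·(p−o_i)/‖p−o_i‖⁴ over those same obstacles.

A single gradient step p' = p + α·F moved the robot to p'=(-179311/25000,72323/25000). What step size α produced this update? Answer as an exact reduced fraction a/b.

α = 1/20

F_att = 3/2·(g−p) = 3/2·(11,-15) = (16.5000,-22.5000)
o1: d²=226 > ρ²=55 → inactive
o2: d²=25 ≤ ρ²=55; F_rep = 32·(4,3)/25² = (0.2048,0.1536)
o3: d²=25 ≤ ρ²=55; F_rep = 32·(-3,4)/25² = (-0.1536,0.2048)
o4: d²=80 > ρ²=55 → inactive
F = F_att + ΣF_rep = (16.5512,-22.1416)
Δp = p'−p = (0.8276,-1.1071); α = Δx/Fx = (20689/25000) / (20689/1250) = 1/20
check: Δy/Fy = (-27677/25000) / (-27677/1250) = 1/20 ✓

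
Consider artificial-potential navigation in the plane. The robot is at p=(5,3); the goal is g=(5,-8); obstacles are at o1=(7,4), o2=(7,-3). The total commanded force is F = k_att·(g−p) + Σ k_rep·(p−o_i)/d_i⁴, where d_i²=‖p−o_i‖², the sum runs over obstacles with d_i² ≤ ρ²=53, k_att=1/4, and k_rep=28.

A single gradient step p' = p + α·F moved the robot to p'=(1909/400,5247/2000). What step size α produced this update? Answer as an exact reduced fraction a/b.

F_att = 1/4·(g−p) = 1/4·(0,-11) = (0.0000,-2.7500)
o1: d²=5 ≤ ρ²=53; F_rep = 28·(-2,-1)/5² = (-2.2400,-1.1200)
o2: d²=40 ≤ ρ²=53; F_rep = 28·(-2,6)/40² = (-0.0350,0.1050)
F = F_att + ΣF_rep = (-2.2750,-3.7650)
Δp = p'−p = (-0.2275,-0.3765); α = Δx/Fx = (-91/400) / (-91/40) = 1/10
check: Δy/Fy = (-753/2000) / (-753/200) = 1/10 ✓

α = 1/10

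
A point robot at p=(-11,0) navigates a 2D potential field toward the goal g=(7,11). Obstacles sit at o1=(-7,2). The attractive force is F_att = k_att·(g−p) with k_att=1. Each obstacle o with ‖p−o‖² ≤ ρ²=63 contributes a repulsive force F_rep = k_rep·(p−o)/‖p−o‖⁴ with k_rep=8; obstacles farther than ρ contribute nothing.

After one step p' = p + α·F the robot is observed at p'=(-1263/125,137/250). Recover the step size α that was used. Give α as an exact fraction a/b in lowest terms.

F_att = 1·(g−p) = 1·(18,11) = (18.0000,11.0000)
o1: d²=20 ≤ ρ²=63; F_rep = 8·(-4,-2)/20² = (-0.0800,-0.0400)
F = F_att + ΣF_rep = (17.9200,10.9600)
Δp = p'−p = (0.8960,0.5480); α = Δx/Fx = (112/125) / (448/25) = 1/20
check: Δy/Fy = (137/250) / (274/25) = 1/20 ✓

α = 1/20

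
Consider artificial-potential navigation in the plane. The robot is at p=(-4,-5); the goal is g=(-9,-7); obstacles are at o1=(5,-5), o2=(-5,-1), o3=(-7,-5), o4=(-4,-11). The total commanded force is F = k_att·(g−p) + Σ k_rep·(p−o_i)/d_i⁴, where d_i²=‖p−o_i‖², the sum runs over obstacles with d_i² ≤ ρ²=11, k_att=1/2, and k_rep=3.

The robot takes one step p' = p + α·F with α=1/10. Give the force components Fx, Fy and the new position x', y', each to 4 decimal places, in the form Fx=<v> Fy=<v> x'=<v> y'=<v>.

F_att = 1/2·(g−p) = 1/2·(-5,-2) = (-2.5000,-1.0000)
o1: d²=81 > ρ²=11 → inactive
o2: d²=17 > ρ²=11 → inactive
o3: d²=9 ≤ ρ²=11; F_rep = 3·(3,0)/9² = (0.1111,0.0000)
o4: d²=36 > ρ²=11 → inactive
F = F_att + ΣF_rep = (-2.3889,-1.0000)
p' = p + 1/10·F = (-4.2389,-5.1000)

Fx=-2.3889 Fy=-1.0000 x'=-4.2389 y'=-5.1000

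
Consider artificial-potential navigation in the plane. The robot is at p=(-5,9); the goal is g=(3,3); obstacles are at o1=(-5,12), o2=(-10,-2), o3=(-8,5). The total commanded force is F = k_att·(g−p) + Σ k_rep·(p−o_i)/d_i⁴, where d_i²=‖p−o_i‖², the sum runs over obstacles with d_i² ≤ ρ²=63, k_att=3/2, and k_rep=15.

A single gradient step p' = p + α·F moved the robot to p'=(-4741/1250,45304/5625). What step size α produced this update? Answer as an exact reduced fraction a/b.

F_att = 3/2·(g−p) = 3/2·(8,-6) = (12.0000,-9.0000)
o1: d²=9 ≤ ρ²=63; F_rep = 15·(0,-3)/9² = (0.0000,-0.5556)
o2: d²=146 > ρ²=63 → inactive
o3: d²=25 ≤ ρ²=63; F_rep = 15·(3,4)/25² = (0.0720,0.0960)
F = F_att + ΣF_rep = (12.0720,-9.4596)
Δp = p'−p = (1.2072,-0.9460); α = Δx/Fx = (1509/1250) / (1509/125) = 1/10
check: Δy/Fy = (-5321/5625) / (-10642/1125) = 1/10 ✓

α = 1/10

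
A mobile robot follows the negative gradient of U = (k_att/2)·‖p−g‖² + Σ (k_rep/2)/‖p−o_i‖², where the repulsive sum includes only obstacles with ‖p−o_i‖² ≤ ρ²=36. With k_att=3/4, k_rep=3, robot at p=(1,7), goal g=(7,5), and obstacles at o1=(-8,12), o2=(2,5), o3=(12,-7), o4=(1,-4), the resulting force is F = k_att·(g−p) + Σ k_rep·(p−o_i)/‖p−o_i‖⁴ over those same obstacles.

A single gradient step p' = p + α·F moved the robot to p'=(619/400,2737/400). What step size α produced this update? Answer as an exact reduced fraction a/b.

α = 1/8

F_att = 3/4·(g−p) = 3/4·(6,-2) = (4.5000,-1.5000)
o1: d²=106 > ρ²=36 → inactive
o2: d²=5 ≤ ρ²=36; F_rep = 3·(-1,2)/5² = (-0.1200,0.2400)
o3: d²=317 > ρ²=36 → inactive
o4: d²=121 > ρ²=36 → inactive
F = F_att + ΣF_rep = (4.3800,-1.2600)
Δp = p'−p = (0.5475,-0.1575); α = Δx/Fx = (219/400) / (219/50) = 1/8
check: Δy/Fy = (-63/400) / (-63/50) = 1/8 ✓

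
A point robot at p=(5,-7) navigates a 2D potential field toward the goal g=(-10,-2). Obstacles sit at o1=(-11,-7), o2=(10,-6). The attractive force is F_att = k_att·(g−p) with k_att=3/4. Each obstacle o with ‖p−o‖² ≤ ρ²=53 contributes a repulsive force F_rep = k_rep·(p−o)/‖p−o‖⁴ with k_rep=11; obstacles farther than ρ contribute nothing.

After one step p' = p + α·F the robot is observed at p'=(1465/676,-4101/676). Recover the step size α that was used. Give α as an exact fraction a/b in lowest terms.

F_att = 3/4·(g−p) = 3/4·(-15,5) = (-11.2500,3.7500)
o1: d²=256 > ρ²=53 → inactive
o2: d²=26 ≤ ρ²=53; F_rep = 11·(-5,-1)/26² = (-0.0814,-0.0163)
F = F_att + ΣF_rep = (-11.3314,3.7337)
Δp = p'−p = (-2.8328,0.9334); α = Δx/Fx = (-1915/676) / (-1915/169) = 1/4
check: Δy/Fy = (631/676) / (631/169) = 1/4 ✓

α = 1/4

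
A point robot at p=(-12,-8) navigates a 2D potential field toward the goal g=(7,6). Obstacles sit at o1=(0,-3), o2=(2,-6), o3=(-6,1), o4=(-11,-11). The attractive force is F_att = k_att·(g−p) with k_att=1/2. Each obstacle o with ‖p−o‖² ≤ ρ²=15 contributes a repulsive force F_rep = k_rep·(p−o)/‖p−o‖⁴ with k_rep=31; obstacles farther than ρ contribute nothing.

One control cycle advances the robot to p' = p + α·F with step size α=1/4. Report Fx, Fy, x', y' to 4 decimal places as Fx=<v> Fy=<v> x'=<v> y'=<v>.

Fx=9.1900 Fy=7.9300 x'=-9.7025 y'=-6.0175

F_att = 1/2·(g−p) = 1/2·(19,14) = (9.5000,7.0000)
o1: d²=169 > ρ²=15 → inactive
o2: d²=200 > ρ²=15 → inactive
o3: d²=117 > ρ²=15 → inactive
o4: d²=10 ≤ ρ²=15; F_rep = 31·(-1,3)/10² = (-0.3100,0.9300)
F = F_att + ΣF_rep = (9.1900,7.9300)
p' = p + 1/4·F = (-9.7025,-6.0175)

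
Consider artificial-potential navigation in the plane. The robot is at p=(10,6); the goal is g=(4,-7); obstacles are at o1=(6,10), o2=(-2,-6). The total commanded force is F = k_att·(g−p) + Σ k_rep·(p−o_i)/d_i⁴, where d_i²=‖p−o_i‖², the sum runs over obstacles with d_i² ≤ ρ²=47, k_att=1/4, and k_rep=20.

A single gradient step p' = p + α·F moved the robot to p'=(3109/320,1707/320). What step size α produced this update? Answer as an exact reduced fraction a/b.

F_att = 1/4·(g−p) = 1/4·(-6,-13) = (-1.5000,-3.2500)
o1: d²=32 ≤ ρ²=47; F_rep = 20·(4,-4)/32² = (0.0781,-0.0781)
o2: d²=288 > ρ²=47 → inactive
F = F_att + ΣF_rep = (-1.4219,-3.3281)
Δp = p'−p = (-0.2844,-0.6656); α = Δx/Fx = (-91/320) / (-91/64) = 1/5
check: Δy/Fy = (-213/320) / (-213/64) = 1/5 ✓

α = 1/5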